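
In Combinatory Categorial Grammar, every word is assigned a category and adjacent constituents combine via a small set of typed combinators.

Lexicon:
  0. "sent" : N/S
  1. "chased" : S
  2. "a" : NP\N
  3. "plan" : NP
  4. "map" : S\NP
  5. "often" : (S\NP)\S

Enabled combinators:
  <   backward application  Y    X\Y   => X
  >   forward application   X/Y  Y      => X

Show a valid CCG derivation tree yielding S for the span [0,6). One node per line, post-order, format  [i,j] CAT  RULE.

[0,1] N/S  lex  "sent"
[1,2] S  lex  "chased"
[0,2] N  >  k=1
[2,3] NP\N  lex  "a"
[0,3] NP  <  k=2
[3,4] NP  lex  "plan"
[4,5] S\NP  lex  "map"
[3,5] S  <  k=4
[5,6] (S\NP)\S  lex  "often"
[3,6] S\NP  <  k=5
[0,6] S  <  k=3

[0,6] S   <
  [0,3] NP   <
    [0,2] N   >
      [0,1] "sent" : N/S
      [1,2] "chased" : S
    [2,3] "a" : NP\N
  [3,6] S\NP   <
    [3,5] S   <
      [3,4] "plan" : NP
      [4,5] "map" : S\NP
    [5,6] "often" : (S\NP)\S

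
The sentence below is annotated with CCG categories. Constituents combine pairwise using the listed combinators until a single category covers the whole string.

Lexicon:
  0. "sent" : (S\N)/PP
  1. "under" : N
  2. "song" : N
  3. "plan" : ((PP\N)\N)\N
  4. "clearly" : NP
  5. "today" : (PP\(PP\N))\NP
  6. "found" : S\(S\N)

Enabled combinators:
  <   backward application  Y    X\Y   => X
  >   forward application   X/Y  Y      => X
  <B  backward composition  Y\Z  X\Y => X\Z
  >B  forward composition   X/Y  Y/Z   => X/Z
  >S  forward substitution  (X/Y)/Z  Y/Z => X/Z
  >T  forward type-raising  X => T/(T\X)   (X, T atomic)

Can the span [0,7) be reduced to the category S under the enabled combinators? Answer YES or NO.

YES

[0,7] S   <
  [0,6] S\N   >
    [0,1] "sent" : (S\N)/PP
    [1,6] PP   <
      [1,4] PP\N   <
        [1,2] "under" : N
        [2,4] (PP\N)\N   <
          [2,3] "song" : N
          [3,4] "plan" : ((PP\N)\N)\N
      [4,6] PP\(PP\N)   <
        [4,5] "clearly" : NP
        [5,6] "today" : (PP\(PP\N))\NP
  [6,7] "found" : S\(S\N)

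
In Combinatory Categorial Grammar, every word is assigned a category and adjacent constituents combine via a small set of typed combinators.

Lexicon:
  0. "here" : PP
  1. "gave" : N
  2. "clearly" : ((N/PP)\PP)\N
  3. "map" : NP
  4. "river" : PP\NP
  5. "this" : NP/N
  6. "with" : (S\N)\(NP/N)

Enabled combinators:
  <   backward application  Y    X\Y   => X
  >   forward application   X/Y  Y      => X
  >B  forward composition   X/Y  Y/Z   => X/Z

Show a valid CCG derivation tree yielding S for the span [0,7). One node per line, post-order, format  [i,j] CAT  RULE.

[0,7] S   <
  [0,5] N   >
    [0,3] N/PP   <
      [0,1] "here" : PP
      [1,3] (N/PP)\PP   <
        [1,2] "gave" : N
        [2,3] "clearly" : ((N/PP)\PP)\N
    [3,5] PP   <
      [3,4] "map" : NP
      [4,5] "river" : PP\NP
  [5,7] S\N   <
    [5,6] "this" : NP/N
    [6,7] "with" : (S\N)\(NP/N)

[0,1] PP  lex  "here"
[1,2] N  lex  "gave"
[2,3] ((N/PP)\PP)\N  lex  "clearly"
[1,3] (N/PP)\PP  <  k=2
[0,3] N/PP  <  k=1
[3,4] NP  lex  "map"
[4,5] PP\NP  lex  "river"
[3,5] PP  <  k=4
[0,5] N  >  k=3
[5,6] NP/N  lex  "this"
[6,7] (S\N)\(NP/N)  lex  "with"
[5,7] S\N  <  k=6
[0,7] S  <  k=5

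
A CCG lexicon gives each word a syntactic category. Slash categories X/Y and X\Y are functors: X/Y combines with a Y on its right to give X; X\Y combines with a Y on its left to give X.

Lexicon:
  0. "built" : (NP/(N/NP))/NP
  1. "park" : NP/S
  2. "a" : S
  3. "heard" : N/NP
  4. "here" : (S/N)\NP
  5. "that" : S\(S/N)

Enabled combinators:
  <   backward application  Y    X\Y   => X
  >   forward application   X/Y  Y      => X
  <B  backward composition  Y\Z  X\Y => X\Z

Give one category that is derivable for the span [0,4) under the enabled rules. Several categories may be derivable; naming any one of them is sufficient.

NP

[0,6] S   <
  [0,4] NP   >
    [0,3] NP/(N/NP)   >
      [0,1] "built" : (NP/(N/NP))/NP
      [1,3] NP   >
        [1,2] "park" : NP/S
        [2,3] "a" : S
    [3,4] "heard" : N/NP
  [4,6] S\NP   <B
    [4,5] "here" : (S/N)\NP
    [5,6] "that" : S\(S/N)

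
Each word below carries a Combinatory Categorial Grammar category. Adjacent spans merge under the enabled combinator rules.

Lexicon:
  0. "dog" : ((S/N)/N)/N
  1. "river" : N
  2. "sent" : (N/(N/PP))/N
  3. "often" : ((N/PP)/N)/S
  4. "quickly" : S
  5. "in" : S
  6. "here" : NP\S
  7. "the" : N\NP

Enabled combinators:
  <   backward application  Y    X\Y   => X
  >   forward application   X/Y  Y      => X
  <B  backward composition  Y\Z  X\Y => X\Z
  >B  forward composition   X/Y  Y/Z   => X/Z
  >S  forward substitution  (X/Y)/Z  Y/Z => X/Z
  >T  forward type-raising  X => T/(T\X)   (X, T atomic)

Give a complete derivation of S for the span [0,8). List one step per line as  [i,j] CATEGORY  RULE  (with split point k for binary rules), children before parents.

[0,1] ((S/N)/N)/N  lex  "dog"
[1,2] N  lex  "river"
[0,2] (S/N)/N  >  k=1
[2,3] (N/(N/PP))/N  lex  "sent"
[3,4] ((N/PP)/N)/S  lex  "often"
[4,5] S  lex  "quickly"
[3,5] (N/PP)/N  >  k=4
[2,5] N/N  >S  k=3
[0,5] S/N  >S  k=2
[5,6] S  lex  "in"
[5,6] N/(N\S)  >T
[6,7] NP\S  lex  "here"
[7,8] N\NP  lex  "the"
[6,8] N\S  <B  k=7
[5,8] N  >  k=6
[0,8] S  >  k=5

[0,8] S   >
  [0,5] S/N   >S
    [0,2] (S/N)/N   >
      [0,1] "dog" : ((S/N)/N)/N
      [1,2] "river" : N
    [2,5] N/N   >S
      [2,3] "sent" : (N/(N/PP))/N
      [3,5] (N/PP)/N   >
        [3,4] "often" : ((N/PP)/N)/S
        [4,5] "quickly" : S
  [5,8] N   >
    [5,6] N/(N\S)   >T
      [5,6] "in" : S
    [6,8] N\S   <B
      [6,7] "here" : NP\S
      [7,8] "the" : N\NP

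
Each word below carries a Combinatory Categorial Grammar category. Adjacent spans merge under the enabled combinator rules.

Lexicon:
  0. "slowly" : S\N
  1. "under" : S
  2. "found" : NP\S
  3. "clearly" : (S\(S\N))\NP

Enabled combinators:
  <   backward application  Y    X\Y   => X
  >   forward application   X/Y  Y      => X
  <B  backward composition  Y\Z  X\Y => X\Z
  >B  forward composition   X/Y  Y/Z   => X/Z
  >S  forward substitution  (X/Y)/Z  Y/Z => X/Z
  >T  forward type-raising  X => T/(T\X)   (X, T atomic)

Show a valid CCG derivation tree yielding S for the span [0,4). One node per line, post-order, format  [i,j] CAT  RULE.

[0,1] S\N  lex  "slowly"
[1,2] S  lex  "under"
[2,3] NP\S  lex  "found"
[1,3] NP  <  k=2
[3,4] (S\(S\N))\NP  lex  "clearly"
[1,4] S\(S\N)  <  k=3
[0,4] S  <  k=1

[0,4] S   <
  [0,1] "slowly" : S\N
  [1,4] S\(S\N)   <
    [1,3] NP   <
      [1,2] "under" : S
      [2,3] "found" : NP\S
    [3,4] "clearly" : (S\(S\N))\NP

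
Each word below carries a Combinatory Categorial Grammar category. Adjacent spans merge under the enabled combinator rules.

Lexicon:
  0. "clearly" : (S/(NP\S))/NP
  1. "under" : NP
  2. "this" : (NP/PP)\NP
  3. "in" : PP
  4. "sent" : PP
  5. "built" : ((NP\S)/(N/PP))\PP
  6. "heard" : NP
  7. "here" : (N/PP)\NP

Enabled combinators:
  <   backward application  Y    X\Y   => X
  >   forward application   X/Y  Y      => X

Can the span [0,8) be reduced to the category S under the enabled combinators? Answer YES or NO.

[0,8] S   >
  [0,4] S/(NP\S)   >
    [0,1] "clearly" : (S/(NP\S))/NP
    [1,4] NP   >
      [1,3] NP/PP   <
        [1,2] "under" : NP
        [2,3] "this" : (NP/PP)\NP
      [3,4] "in" : PP
  [4,8] NP\S   >
    [4,6] (NP\S)/(N/PP)   <
      [4,5] "sent" : PP
      [5,6] "built" : ((NP\S)/(N/PP))\PP
    [6,8] N/PP   <
      [6,7] "heard" : NP
      [7,8] "here" : (N/PP)\NP

YES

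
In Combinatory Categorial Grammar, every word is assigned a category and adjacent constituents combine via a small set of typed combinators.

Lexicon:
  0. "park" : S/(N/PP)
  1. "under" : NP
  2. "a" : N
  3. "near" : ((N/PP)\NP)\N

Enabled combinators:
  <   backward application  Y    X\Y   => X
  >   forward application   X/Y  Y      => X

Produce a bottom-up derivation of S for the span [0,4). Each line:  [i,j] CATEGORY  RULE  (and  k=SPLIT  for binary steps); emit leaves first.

[0,1] S/(N/PP)  lex  "park"
[1,2] NP  lex  "under"
[2,3] N  lex  "a"
[3,4] ((N/PP)\NP)\N  lex  "near"
[2,4] (N/PP)\NP  <  k=3
[1,4] N/PP  <  k=2
[0,4] S  >  k=1

[0,4] S   >
  [0,1] "park" : S/(N/PP)
  [1,4] N/PP   <
    [1,2] "under" : NP
    [2,4] (N/PP)\NP   <
      [2,3] "a" : N
      [3,4] "near" : ((N/PP)\NP)\N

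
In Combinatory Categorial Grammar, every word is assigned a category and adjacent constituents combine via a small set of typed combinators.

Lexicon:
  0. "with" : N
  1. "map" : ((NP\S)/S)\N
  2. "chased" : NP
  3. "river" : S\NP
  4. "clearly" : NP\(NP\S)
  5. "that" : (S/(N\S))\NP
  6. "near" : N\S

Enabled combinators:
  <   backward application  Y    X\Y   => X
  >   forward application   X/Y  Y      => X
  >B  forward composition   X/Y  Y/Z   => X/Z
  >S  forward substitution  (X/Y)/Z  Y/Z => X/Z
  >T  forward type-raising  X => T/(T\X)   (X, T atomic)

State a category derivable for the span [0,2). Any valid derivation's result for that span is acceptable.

[0,7] S   >
  [0,6] S/(N\S)   <
    [0,5] NP   <
      [0,4] NP\S   >
        [0,2] (NP\S)/S   <
          [0,1] "with" : N
          [1,2] "map" : ((NP\S)/S)\N
        [2,4] S   <
          [2,3] "chased" : NP
          [3,4] "river" : S\NP
      [4,5] "clearly" : NP\(NP\S)
    [5,6] "that" : (S/(N\S))\NP
  [6,7] "near" : N\S

(NP\S)/S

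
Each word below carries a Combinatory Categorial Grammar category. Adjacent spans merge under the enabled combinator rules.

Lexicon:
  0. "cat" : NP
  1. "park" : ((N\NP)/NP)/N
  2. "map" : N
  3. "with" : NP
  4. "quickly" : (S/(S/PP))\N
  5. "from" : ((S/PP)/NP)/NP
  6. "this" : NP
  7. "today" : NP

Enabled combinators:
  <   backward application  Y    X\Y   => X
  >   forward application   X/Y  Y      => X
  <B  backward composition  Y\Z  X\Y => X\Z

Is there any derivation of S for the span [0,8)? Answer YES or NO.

[0,8] S   >
  [0,5] S/(S/PP)   <
    [0,4] N   <
      [0,1] "cat" : NP
      [1,4] N\NP   >
        [1,3] (N\NP)/NP   >
          [1,2] "park" : ((N\NP)/NP)/N
          [2,3] "map" : N
        [3,4] "with" : NP
    [4,5] "quickly" : (S/(S/PP))\N
  [5,8] S/PP   >
    [5,7] (S/PP)/NP   >
      [5,6] "from" : ((S/PP)/NP)/NP
      [6,7] "this" : NP
    [7,8] "today" : NP

YES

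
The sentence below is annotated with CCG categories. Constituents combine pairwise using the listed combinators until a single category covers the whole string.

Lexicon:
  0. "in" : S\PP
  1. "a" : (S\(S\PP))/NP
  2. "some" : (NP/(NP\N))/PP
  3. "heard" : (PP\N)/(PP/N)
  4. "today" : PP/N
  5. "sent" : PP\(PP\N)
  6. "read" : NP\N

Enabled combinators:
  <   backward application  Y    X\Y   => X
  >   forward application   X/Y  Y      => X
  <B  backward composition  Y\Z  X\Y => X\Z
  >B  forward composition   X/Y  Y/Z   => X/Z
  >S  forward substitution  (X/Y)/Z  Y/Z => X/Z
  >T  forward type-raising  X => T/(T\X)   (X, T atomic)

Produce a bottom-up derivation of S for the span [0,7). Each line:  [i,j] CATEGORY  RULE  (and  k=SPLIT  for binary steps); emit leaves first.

[0,7] S   <
  [0,1] "in" : S\PP
  [1,7] S\(S\PP)   >
    [1,2] "a" : (S\(S\PP))/NP
    [2,7] NP   >
      [2,6] NP/(NP\N)   >
        [2,3] "some" : (NP/(NP\N))/PP
        [3,6] PP   <
          [3,5] PP\N   >
            [3,4] "heard" : (PP\N)/(PP/N)
            [4,5] "today" : PP/N
          [5,6] "sent" : PP\(PP\N)
      [6,7] "read" : NP\N

[0,1] S\PP  lex  "in"
[1,2] (S\(S\PP))/NP  lex  "a"
[2,3] (NP/(NP\N))/PP  lex  "some"
[3,4] (PP\N)/(PP/N)  lex  "heard"
[4,5] PP/N  lex  "today"
[3,5] PP\N  >  k=4
[5,6] PP\(PP\N)  lex  "sent"
[3,6] PP  <  k=5
[2,6] NP/(NP\N)  >  k=3
[6,7] NP\N  lex  "read"
[2,7] NP  >  k=6
[1,7] S\(S\PP)  >  k=2
[0,7] S  <  k=1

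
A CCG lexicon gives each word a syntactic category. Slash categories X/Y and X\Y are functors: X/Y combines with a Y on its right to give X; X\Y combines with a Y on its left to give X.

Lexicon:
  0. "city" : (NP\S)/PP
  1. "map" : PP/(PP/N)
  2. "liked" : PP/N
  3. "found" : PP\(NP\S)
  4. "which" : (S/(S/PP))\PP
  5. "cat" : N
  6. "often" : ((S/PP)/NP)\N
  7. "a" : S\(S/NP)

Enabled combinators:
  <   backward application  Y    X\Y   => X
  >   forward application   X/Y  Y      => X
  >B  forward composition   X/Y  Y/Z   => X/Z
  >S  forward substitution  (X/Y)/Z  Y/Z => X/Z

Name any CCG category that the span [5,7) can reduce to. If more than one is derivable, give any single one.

(S/PP)/NP

[0,8] S   <
  [0,7] S/NP   >B
    [0,5] S/(S/PP)   <
      [0,4] PP   <
        [0,3] NP\S   >
          [0,1] "city" : (NP\S)/PP
          [1,3] PP   >
            [1,2] "map" : PP/(PP/N)
            [2,3] "liked" : PP/N
        [3,4] "found" : PP\(NP\S)
      [4,5] "which" : (S/(S/PP))\PP
    [5,7] (S/PP)/NP   <
      [5,6] "cat" : N
      [6,7] "often" : ((S/PP)/NP)\N
  [7,8] "a" : S\(S/NP)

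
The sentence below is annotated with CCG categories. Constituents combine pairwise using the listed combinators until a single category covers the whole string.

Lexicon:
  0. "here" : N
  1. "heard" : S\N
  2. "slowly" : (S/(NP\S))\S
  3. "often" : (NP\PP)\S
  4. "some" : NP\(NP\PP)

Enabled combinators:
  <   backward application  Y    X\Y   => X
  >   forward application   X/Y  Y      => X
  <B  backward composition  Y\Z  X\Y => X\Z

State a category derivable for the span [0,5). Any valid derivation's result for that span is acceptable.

[0,5] S   >
  [0,3] S/(NP\S)   <
    [0,2] S   <
      [0,1] "here" : N
      [1,2] "heard" : S\N
    [2,3] "slowly" : (S/(NP\S))\S
  [3,5] NP\S   <B
    [3,4] "often" : (NP\PP)\S
    [4,5] "some" : NP\(NP\PP)

S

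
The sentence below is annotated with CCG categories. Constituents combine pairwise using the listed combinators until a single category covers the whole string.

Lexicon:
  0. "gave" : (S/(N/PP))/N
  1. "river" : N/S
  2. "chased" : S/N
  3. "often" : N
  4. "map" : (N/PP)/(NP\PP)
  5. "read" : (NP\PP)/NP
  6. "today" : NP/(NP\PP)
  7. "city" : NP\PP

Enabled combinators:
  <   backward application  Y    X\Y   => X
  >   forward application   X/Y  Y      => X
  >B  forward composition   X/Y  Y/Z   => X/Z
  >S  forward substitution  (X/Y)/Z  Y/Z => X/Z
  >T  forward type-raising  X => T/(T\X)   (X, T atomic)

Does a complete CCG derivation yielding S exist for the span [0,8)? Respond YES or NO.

[0,8] S   >
  [0,4] S/(N/PP)   >
    [0,1] "gave" : (S/(N/PP))/N
    [1,4] N   >
      [1,2] "river" : N/S
      [2,4] S   >
        [2,3] "chased" : S/N
        [3,4] "often" : N
  [4,8] N/PP   >
    [4,5] "map" : (N/PP)/(NP\PP)
    [5,8] NP\PP   >
      [5,6] "read" : (NP\PP)/NP
      [6,8] NP   >
        [6,7] "today" : NP/(NP\PP)
        [7,8] "city" : NP\PP

YES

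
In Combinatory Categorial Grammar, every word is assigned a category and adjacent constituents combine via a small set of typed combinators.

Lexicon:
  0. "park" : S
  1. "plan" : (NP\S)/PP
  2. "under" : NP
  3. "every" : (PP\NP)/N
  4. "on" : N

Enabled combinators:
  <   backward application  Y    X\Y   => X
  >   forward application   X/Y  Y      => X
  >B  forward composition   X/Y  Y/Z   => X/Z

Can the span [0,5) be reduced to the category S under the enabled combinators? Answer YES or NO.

S (NP\S)/PP NP (PP\NP)/N N
CKY chart[0,5] = {NP}; S ∉ chart

NO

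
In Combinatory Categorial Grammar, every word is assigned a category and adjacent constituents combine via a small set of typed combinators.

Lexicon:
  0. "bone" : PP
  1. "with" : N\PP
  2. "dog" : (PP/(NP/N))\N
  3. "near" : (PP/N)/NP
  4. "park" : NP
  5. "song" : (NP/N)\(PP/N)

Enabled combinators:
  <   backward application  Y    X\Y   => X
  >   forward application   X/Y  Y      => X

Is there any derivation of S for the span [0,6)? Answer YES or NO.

PP N\PP (PP/(NP/N))\N (PP/N)/NP NP (NP/N)\(PP/N)
CKY chart[0,6] = {PP}; S ∉ chart

NO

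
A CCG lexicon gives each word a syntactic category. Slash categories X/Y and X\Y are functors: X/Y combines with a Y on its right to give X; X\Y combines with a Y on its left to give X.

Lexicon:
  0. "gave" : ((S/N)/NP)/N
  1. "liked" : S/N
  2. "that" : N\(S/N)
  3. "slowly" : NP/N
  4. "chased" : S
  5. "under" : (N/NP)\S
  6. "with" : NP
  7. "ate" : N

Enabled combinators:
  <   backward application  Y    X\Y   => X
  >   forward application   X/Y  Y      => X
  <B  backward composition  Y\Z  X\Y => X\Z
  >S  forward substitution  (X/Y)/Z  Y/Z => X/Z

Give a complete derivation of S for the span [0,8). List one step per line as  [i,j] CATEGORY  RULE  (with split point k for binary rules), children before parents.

[0,8] S   >
  [0,7] S/N   >
    [0,3] (S/N)/NP   >
      [0,1] "gave" : ((S/N)/NP)/N
      [1,3] N   <
        [1,2] "liked" : S/N
        [2,3] "that" : N\(S/N)
    [3,7] NP   >
      [3,4] "slowly" : NP/N
      [4,7] N   >
        [4,6] N/NP   <
          [4,5] "chased" : S
          [5,6] "under" : (N/NP)\S
        [6,7] "with" : NP
  [7,8] "ate" : N

[0,1] ((S/N)/NP)/N  lex  "gave"
[1,2] S/N  lex  "liked"
[2,3] N\(S/N)  lex  "that"
[1,3] N  <  k=2
[0,3] (S/N)/NP  >  k=1
[3,4] NP/N  lex  "slowly"
[4,5] S  lex  "chased"
[5,6] (N/NP)\S  lex  "under"
[4,6] N/NP  <  k=5
[6,7] NP  lex  "with"
[4,7] N  >  k=6
[3,7] NP  >  k=4
[0,7] S/N  >  k=3
[7,8] N  lex  "ate"
[0,8] S  >  k=7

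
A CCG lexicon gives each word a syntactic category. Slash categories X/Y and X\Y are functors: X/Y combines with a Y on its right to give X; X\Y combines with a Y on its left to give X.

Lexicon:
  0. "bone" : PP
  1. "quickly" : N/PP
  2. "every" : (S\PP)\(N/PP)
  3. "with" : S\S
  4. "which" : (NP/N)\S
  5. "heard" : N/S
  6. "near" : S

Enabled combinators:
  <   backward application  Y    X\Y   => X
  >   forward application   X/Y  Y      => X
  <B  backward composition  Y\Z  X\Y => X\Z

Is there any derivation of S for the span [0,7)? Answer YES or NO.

NO

PP N/PP (S\PP)\(N/PP) S\S (NP/N)\S N/S S
CKY chart[0,7] = {NP}; S ∉ chart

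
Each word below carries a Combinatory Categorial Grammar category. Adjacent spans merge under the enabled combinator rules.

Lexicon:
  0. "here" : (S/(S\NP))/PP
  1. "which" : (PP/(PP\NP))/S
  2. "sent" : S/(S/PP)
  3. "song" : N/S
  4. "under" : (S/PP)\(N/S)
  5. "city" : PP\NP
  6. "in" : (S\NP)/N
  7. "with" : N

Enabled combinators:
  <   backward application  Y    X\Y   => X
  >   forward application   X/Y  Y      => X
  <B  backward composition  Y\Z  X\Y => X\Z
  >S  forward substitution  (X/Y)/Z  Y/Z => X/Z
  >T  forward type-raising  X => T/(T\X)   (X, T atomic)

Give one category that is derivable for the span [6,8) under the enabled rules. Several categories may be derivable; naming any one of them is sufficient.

[0,8] S   >
  [0,6] S/(S\NP)   >
    [0,1] "here" : (S/(S\NP))/PP
    [1,6] PP   >
      [1,5] PP/(PP\NP)   >
        [1,2] "which" : (PP/(PP\NP))/S
        [2,5] S   >
          [2,3] "sent" : S/(S/PP)
          [3,5] S/PP   <
            [3,4] "song" : N/S
            [4,5] "under" : (S/PP)\(N/S)
      [5,6] "city" : PP\NP
  [6,8] S\NP   >
    [6,7] "in" : (S\NP)/N
    [7,8] "with" : N

S\NP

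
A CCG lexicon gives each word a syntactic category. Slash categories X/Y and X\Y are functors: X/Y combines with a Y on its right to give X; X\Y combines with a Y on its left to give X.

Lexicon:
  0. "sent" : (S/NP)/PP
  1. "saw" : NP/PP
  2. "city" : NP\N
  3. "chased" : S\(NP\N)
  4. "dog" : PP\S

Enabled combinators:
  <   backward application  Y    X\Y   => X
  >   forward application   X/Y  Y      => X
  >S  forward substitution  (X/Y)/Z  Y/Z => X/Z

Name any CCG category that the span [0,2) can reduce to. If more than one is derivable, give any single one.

S/PP

[0,5] S   >
  [0,2] S/PP   >S
    [0,1] "sent" : (S/NP)/PP
    [1,2] "saw" : NP/PP
  [2,5] PP   <
    [2,4] S   <
      [2,3] "city" : NP\N
      [3,4] "chased" : S\(NP\N)
    [4,5] "dog" : PP\S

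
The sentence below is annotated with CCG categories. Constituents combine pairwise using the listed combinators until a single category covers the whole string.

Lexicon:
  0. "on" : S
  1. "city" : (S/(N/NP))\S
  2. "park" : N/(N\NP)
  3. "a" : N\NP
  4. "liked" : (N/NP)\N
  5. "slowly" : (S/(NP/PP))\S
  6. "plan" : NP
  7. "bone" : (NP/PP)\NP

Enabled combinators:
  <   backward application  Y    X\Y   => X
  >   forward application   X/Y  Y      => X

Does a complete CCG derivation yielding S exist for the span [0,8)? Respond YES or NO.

[0,8] S   >
  [0,6] S/(NP/PP)   <
    [0,5] S   >
      [0,2] S/(N/NP)   <
        [0,1] "on" : S
        [1,2] "city" : (S/(N/NP))\S
      [2,5] N/NP   <
        [2,4] N   >
          [2,3] "park" : N/(N\NP)
          [3,4] "a" : N\NP
        [4,5] "liked" : (N/NP)\N
    [5,6] "slowly" : (S/(NP/PP))\S
  [6,8] NP/PP   <
    [6,7] "plan" : NP
    [7,8] "bone" : (NP/PP)\NP

YES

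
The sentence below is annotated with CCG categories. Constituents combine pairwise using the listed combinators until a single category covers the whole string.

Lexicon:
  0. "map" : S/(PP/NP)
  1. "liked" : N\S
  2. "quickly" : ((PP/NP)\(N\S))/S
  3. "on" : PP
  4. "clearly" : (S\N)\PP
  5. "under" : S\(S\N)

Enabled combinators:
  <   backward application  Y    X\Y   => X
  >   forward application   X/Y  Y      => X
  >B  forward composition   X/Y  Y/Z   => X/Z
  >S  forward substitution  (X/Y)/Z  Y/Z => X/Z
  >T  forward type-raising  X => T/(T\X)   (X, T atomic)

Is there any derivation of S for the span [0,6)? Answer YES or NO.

YES

[0,6] S   >
  [0,1] "map" : S/(PP/NP)
  [1,6] PP/NP   <
    [1,2] "liked" : N\S
    [2,6] (PP/NP)\(N\S)   >
      [2,3] "quickly" : ((PP/NP)\(N\S))/S
      [3,6] S   <
        [3,5] S\N   <
          [3,4] "on" : PP
          [4,5] "clearly" : (S\N)\PP
        [5,6] "under" : S\(S\N)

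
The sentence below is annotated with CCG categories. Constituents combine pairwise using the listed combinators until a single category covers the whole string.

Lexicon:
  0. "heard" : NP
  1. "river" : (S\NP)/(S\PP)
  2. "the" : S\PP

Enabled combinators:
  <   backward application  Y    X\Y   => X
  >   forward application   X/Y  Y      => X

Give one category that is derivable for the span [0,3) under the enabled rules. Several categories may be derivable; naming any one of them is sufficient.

[0,3] S   <
  [0,1] "heard" : NP
  [1,3] S\NP   >
    [1,2] "river" : (S\NP)/(S\PP)
    [2,3] "the" : S\PP

S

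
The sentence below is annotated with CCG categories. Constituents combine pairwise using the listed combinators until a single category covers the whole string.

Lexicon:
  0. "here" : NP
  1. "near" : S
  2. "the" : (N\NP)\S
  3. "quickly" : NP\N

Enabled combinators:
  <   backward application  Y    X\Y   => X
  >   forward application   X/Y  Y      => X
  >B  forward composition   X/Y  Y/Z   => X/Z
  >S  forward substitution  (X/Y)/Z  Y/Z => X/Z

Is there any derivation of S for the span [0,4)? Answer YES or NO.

NO

NP S (N\NP)\S NP\N
CKY chart[0,4] = {NP}; S ∉ chart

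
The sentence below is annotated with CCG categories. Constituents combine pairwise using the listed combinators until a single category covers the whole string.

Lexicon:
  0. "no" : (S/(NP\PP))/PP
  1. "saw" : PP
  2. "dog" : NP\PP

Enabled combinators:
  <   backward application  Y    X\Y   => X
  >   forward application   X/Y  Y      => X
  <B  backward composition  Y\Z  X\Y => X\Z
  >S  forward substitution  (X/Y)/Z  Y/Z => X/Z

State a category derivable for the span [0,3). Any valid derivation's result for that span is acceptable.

S

[0,3] S   >
  [0,2] S/(NP\PP)   >
    [0,1] "no" : (S/(NP\PP))/PP
    [1,2] "saw" : PP
  [2,3] "dog" : NP\PP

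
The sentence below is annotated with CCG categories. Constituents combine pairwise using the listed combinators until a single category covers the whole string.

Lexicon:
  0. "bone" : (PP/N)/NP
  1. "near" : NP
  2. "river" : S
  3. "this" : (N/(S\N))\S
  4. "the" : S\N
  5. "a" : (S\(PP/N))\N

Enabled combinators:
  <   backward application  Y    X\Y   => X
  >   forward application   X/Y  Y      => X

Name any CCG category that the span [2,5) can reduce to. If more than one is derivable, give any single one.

N

[0,6] S   <
  [0,2] PP/N   >
    [0,1] "bone" : (PP/N)/NP
    [1,2] "near" : NP
  [2,6] S\(PP/N)   <
    [2,5] N   >
      [2,4] N/(S\N)   <
        [2,3] "river" : S
        [3,4] "this" : (N/(S\N))\S
      [4,5] "the" : S\N
    [5,6] "a" : (S\(PP/N))\N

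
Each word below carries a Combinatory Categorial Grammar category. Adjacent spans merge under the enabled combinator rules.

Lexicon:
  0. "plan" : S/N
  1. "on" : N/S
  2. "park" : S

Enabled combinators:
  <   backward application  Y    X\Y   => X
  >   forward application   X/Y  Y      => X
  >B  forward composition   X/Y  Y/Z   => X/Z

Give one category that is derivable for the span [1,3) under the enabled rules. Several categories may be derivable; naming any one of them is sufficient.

[0,3] S   >
  [0,1] "plan" : S/N
  [1,3] N   >
    [1,2] "on" : N/S
    [2,3] "park" : S

N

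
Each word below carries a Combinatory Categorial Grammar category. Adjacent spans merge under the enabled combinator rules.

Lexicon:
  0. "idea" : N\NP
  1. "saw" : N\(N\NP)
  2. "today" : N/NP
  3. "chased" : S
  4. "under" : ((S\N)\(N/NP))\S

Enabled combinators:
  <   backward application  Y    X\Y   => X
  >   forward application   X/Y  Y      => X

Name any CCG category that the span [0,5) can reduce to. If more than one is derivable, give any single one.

S

[0,5] S   <
  [0,2] N   <
    [0,1] "idea" : N\NP
    [1,2] "saw" : N\(N\NP)
  [2,5] S\N   <
    [2,3] "today" : N/NP
    [3,5] (S\N)\(N/NP)   <
      [3,4] "chased" : S
      [4,5] "under" : ((S\N)\(N/NP))\S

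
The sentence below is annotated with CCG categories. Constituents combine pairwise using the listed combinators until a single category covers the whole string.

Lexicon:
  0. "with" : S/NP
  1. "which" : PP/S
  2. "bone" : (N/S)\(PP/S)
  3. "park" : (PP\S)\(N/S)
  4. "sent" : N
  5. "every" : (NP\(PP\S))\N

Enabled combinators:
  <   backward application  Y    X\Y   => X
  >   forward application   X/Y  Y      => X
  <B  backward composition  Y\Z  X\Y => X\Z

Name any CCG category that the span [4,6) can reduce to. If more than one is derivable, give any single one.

[0,6] S   >
  [0,1] "with" : S/NP
  [1,6] NP   <
    [1,4] PP\S   <
      [1,3] N/S   <
        [1,2] "which" : PP/S
        [2,3] "bone" : (N/S)\(PP/S)
      [3,4] "park" : (PP\S)\(N/S)
    [4,6] NP\(PP\S)   <
      [4,5] "sent" : N
      [5,6] "every" : (NP\(PP\S))\N

NP\(PP\S)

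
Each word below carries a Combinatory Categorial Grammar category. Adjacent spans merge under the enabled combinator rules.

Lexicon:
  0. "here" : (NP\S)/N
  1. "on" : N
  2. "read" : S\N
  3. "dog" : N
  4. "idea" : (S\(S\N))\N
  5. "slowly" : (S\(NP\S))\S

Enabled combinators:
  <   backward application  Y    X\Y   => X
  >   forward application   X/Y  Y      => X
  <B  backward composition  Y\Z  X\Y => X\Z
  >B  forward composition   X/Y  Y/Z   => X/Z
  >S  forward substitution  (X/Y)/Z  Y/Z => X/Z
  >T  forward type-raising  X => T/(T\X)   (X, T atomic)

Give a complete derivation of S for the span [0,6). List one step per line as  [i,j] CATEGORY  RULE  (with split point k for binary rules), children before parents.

[0,6] S   <
  [0,2] NP\S   >
    [0,1] "here" : (NP\S)/N
    [1,2] "on" : N
  [2,6] S\(NP\S)   <
    [2,5] S   <
      [2,3] "read" : S\N
      [3,5] S\(S\N)   <
        [3,4] "dog" : N
        [4,5] "idea" : (S\(S\N))\N
    [5,6] "slowly" : (S\(NP\S))\S

[0,1] (NP\S)/N  lex  "here"
[1,2] N  lex  "on"
[0,2] NP\S  >  k=1
[2,3] S\N  lex  "read"
[3,4] N  lex  "dog"
[4,5] (S\(S\N))\N  lex  "idea"
[3,5] S\(S\N)  <  k=4
[2,5] S  <  k=3
[5,6] (S\(NP\S))\S  lex  "slowly"
[2,6] S\(NP\S)  <  k=5
[0,6] S  <  k=2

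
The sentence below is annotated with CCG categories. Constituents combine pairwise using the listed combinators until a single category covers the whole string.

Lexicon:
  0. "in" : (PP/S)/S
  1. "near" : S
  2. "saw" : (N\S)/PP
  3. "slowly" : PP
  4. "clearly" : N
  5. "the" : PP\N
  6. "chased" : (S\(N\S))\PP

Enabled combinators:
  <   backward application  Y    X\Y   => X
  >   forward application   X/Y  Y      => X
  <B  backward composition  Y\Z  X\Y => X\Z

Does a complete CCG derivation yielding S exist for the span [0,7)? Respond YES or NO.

(PP/S)/S S (N\S)/PP PP N PP\N (S\(N\S))\PP
CKY chart[0,7] = {PP}; S ∉ chart

NO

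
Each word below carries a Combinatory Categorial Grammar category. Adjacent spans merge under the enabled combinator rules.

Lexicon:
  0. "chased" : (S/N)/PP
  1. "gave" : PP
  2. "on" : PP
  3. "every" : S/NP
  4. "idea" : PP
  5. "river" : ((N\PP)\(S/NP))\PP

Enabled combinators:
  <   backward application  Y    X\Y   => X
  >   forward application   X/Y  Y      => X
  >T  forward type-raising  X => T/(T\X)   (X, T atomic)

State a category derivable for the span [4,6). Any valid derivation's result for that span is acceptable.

(N\PP)\(S/NP)

[0,6] S   >
  [0,2] S/N   >
    [0,1] "chased" : (S/N)/PP
    [1,2] "gave" : PP
  [2,6] N   >
    [2,3] N/(N\PP)   >T
      [2,3] "on" : PP
    [3,6] N\PP   <
      [3,4] "every" : S/NP
      [4,6] (N\PP)\(S/NP)   <
        [4,5] "idea" : PP
        [5,6] "river" : ((N\PP)\(S/NP))\PP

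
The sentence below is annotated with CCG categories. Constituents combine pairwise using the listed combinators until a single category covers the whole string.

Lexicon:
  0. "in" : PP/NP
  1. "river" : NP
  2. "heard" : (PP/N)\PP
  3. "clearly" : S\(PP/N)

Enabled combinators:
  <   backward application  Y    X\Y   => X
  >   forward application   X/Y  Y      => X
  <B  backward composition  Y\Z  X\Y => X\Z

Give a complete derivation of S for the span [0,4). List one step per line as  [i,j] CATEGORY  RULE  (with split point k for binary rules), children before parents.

[0,1] PP/NP  lex  "in"
[1,2] NP  lex  "river"
[0,2] PP  >  k=1
[2,3] (PP/N)\PP  lex  "heard"
[3,4] S\(PP/N)  lex  "clearly"
[2,4] S\PP  <B  k=3
[0,4] S  <  k=2

[0,4] S   <
  [0,2] PP   >
    [0,1] "in" : PP/NP
    [1,2] "river" : NP
  [2,4] S\PP   <B
    [2,3] "heard" : (PP/N)\PP
    [3,4] "clearly" : S\(PP/N)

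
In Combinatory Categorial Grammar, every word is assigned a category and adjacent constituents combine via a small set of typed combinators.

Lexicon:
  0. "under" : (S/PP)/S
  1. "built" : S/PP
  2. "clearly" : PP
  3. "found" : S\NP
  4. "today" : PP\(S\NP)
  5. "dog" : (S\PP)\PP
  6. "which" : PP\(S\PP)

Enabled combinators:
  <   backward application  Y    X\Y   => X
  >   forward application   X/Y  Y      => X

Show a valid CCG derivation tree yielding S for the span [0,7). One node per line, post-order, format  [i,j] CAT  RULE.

[0,1] (S/PP)/S  lex  "under"
[1,2] S/PP  lex  "built"
[2,3] PP  lex  "clearly"
[1,3] S  >  k=2
[0,3] S/PP  >  k=1
[3,4] S\NP  lex  "found"
[4,5] PP\(S\NP)  lex  "today"
[3,5] PP  <  k=4
[5,6] (S\PP)\PP  lex  "dog"
[3,6] S\PP  <  k=5
[6,7] PP\(S\PP)  lex  "which"
[3,7] PP  <  k=6
[0,7] S  >  k=3

[0,7] S   >
  [0,3] S/PP   >
    [0,1] "under" : (S/PP)/S
    [1,3] S   >
      [1,2] "built" : S/PP
      [2,3] "clearly" : PP
  [3,7] PP   <
    [3,6] S\PP   <
      [3,5] PP   <
        [3,4] "found" : S\NP
        [4,5] "today" : PP\(S\NP)
      [5,6] "dog" : (S\PP)\PP
    [6,7] "which" : PP\(S\PP)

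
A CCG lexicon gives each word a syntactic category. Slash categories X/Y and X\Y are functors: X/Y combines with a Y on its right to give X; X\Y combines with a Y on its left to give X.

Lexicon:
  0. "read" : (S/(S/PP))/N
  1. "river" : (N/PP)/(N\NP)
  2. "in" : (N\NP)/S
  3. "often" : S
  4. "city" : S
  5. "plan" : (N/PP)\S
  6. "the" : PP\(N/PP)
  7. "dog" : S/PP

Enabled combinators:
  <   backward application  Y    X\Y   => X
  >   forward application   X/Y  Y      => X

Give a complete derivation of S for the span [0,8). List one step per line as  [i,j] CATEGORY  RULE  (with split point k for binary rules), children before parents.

[0,1] (S/(S/PP))/N  lex  "read"
[1,2] (N/PP)/(N\NP)  lex  "river"
[2,3] (N\NP)/S  lex  "in"
[3,4] S  lex  "often"
[2,4] N\NP  >  k=3
[1,4] N/PP  >  k=2
[4,5] S  lex  "city"
[5,6] (N/PP)\S  lex  "plan"
[4,6] N/PP  <  k=5
[6,7] PP\(N/PP)  lex  "the"
[4,7] PP  <  k=6
[1,7] N  >  k=4
[0,7] S/(S/PP)  >  k=1
[7,8] S/PP  lex  "dog"
[0,8] S  >  k=7

[0,8] S   >
  [0,7] S/(S/PP)   >
    [0,1] "read" : (S/(S/PP))/N
    [1,7] N   >
      [1,4] N/PP   >
        [1,2] "river" : (N/PP)/(N\NP)
        [2,4] N\NP   >
          [2,3] "in" : (N\NP)/S
          [3,4] "often" : S
      [4,7] PP   <
        [4,6] N/PP   <
          [4,5] "city" : S
          [5,6] "plan" : (N/PP)\S
        [6,7] "the" : PP\(N/PP)
  [7,8] "dog" : S/PP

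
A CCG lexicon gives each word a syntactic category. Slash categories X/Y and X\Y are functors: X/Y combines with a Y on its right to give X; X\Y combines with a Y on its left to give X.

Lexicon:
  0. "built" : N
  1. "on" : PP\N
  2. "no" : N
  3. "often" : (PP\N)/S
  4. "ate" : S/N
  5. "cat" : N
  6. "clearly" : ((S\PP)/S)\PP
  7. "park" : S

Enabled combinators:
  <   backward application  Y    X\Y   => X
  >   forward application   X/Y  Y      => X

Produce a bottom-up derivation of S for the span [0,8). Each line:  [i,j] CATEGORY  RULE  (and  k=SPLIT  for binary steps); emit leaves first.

[0,1] N  lex  "built"
[1,2] PP\N  lex  "on"
[0,2] PP  <  k=1
[2,3] N  lex  "no"
[3,4] (PP\N)/S  lex  "often"
[4,5] S/N  lex  "ate"
[5,6] N  lex  "cat"
[4,6] S  >  k=5
[3,6] PP\N  >  k=4
[2,6] PP  <  k=3
[6,7] ((S\PP)/S)\PP  lex  "clearly"
[2,7] (S\PP)/S  <  k=6
[7,8] S  lex  "park"
[2,8] S\PP  >  k=7
[0,8] S  <  k=2

[0,8] S   <
  [0,2] PP   <
    [0,1] "built" : N
    [1,2] "on" : PP\N
  [2,8] S\PP   >
    [2,7] (S\PP)/S   <
      [2,6] PP   <
        [2,3] "no" : N
        [3,6] PP\N   >
          [3,4] "often" : (PP\N)/S
          [4,6] S   >
            [4,5] "ate" : S/N
            [5,6] "cat" : N
      [6,7] "clearly" : ((S\PP)/S)\PP
    [7,8] "park" : S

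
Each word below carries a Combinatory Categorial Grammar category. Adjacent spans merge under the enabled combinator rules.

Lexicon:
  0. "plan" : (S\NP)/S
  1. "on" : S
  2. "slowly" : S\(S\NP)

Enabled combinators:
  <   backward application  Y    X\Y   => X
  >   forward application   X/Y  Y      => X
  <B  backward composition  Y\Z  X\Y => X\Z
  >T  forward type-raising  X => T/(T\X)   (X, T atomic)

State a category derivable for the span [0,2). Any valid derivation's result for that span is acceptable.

S\NP

[0,3] S   <
  [0,2] S\NP   >
    [0,1] "plan" : (S\NP)/S
    [1,2] "on" : S
  [2,3] "slowly" : S\(S\NP)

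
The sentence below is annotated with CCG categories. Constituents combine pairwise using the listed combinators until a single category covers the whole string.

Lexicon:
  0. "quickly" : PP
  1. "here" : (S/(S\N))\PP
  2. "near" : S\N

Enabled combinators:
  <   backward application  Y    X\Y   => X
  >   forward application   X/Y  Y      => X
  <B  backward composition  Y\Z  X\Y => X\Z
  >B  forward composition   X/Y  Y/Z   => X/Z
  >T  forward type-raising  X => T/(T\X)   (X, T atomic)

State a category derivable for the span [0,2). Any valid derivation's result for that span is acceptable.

S/(S\N)

[0,3] S   >
  [0,2] S/(S\N)   <
    [0,1] "quickly" : PP
    [1,2] "here" : (S/(S\N))\PP
  [2,3] "near" : S\N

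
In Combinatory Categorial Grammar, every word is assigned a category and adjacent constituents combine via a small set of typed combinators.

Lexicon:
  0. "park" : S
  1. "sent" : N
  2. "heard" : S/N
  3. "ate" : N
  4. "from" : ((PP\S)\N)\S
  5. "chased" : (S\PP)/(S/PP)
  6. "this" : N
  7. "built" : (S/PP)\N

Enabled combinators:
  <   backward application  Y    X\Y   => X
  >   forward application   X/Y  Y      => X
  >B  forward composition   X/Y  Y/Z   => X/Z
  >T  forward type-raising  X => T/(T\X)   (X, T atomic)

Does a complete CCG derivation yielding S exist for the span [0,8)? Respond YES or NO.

[0,8] S   <
  [0,5] PP   <
    [0,1] "park" : S
    [1,5] PP\S   <
      [1,2] "sent" : N
      [2,5] (PP\S)\N   <
        [2,4] S   >
          [2,3] "heard" : S/N
          [3,4] "ate" : N
        [4,5] "from" : ((PP\S)\N)\S
  [5,8] S\PP   >
    [5,6] "chased" : (S\PP)/(S/PP)
    [6,8] S/PP   <
      [6,7] "this" : N
      [7,8] "built" : (S/PP)\N

YES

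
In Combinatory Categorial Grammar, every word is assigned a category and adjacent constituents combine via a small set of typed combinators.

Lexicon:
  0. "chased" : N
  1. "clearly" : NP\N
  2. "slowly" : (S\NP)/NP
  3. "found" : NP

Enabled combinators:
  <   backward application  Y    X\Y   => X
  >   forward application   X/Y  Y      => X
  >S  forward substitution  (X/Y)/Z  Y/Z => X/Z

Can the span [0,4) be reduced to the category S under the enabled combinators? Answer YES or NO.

[0,4] S   <
  [0,2] NP   <
    [0,1] "chased" : N
    [1,2] "clearly" : NP\N
  [2,4] S\NP   >
    [2,3] "slowly" : (S\NP)/NP
    [3,4] "found" : NP

YES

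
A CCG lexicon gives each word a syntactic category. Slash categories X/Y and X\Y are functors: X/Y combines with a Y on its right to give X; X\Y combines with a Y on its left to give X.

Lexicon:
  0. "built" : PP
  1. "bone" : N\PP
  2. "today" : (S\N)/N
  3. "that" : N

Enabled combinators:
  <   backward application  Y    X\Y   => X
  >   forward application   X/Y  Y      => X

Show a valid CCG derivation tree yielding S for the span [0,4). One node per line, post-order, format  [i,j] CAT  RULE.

[0,4] S   <
  [0,2] N   <
    [0,1] "built" : PP
    [1,2] "bone" : N\PP
  [2,4] S\N   >
    [2,3] "today" : (S\N)/N
    [3,4] "that" : N

[0,1] PP  lex  "built"
[1,2] N\PP  lex  "bone"
[0,2] N  <  k=1
[2,3] (S\N)/N  lex  "today"
[3,4] N  lex  "that"
[2,4] S\N  >  k=3
[0,4] S  <  k=2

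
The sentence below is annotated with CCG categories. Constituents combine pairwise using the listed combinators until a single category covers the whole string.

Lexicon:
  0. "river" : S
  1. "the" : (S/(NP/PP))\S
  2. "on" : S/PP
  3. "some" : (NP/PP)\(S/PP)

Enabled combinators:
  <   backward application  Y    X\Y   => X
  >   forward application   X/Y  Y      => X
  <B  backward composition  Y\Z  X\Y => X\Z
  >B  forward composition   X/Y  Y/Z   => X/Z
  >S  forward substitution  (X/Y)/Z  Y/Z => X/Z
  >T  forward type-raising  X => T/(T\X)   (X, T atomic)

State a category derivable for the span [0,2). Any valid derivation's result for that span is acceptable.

[0,4] S   >
  [0,2] S/(NP/PP)   <
    [0,1] "river" : S
    [1,2] "the" : (S/(NP/PP))\S
  [2,4] NP/PP   <
    [2,3] "on" : S/PP
    [3,4] "some" : (NP/PP)\(S/PP)

S/(NP/PP)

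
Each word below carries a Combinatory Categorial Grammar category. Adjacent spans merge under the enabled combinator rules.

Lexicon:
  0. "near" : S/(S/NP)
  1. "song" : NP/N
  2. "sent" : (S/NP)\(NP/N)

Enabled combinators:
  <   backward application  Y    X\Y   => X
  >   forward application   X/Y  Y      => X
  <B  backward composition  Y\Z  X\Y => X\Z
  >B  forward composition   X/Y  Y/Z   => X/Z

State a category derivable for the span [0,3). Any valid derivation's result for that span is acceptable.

S

[0,3] S   >
  [0,1] "near" : S/(S/NP)
  [1,3] S/NP   <
    [1,2] "song" : NP/N
    [2,3] "sent" : (S/NP)\(NP/N)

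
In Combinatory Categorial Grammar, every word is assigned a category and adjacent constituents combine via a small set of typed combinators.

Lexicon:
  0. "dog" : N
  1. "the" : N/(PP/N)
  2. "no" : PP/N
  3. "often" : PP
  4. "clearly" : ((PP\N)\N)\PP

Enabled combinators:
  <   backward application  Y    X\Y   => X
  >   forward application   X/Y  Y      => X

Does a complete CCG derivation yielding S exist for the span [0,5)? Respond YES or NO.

NO

N N/(PP/N) PP/N PP ((PP\N)\N)\PP
CKY chart[0,5] = {PP}; S ∉ chart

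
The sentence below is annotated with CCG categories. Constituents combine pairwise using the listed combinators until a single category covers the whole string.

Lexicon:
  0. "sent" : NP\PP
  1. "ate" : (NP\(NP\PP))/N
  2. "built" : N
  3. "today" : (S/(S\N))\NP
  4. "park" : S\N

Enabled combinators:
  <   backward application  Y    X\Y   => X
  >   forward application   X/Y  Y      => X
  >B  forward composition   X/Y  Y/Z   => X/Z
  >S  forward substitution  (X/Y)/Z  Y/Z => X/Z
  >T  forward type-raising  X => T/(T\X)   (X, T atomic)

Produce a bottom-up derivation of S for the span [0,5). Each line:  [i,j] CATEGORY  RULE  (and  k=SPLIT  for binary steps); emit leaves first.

[0,5] S   >
  [0,4] S/(S\N)   <
    [0,3] NP   <
      [0,1] "sent" : NP\PP
      [1,3] NP\(NP\PP)   >
        [1,2] "ate" : (NP\(NP\PP))/N
        [2,3] "built" : N
    [3,4] "today" : (S/(S\N))\NP
  [4,5] "park" : S\N

[0,1] NP\PP  lex  "sent"
[1,2] (NP\(NP\PP))/N  lex  "ate"
[2,3] N  lex  "built"
[1,3] NP\(NP\PP)  >  k=2
[0,3] NP  <  k=1
[3,4] (S/(S\N))\NP  lex  "today"
[0,4] S/(S\N)  <  k=3
[4,5] S\N  lex  "park"
[0,5] S  >  k=4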